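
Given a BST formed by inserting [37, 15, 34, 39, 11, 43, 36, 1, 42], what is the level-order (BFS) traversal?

Tree insertion order: [37, 15, 34, 39, 11, 43, 36, 1, 42]
Tree (level-order array): [37, 15, 39, 11, 34, None, 43, 1, None, None, 36, 42]
BFS from the root, enqueuing left then right child of each popped node:
  queue [37] -> pop 37, enqueue [15, 39], visited so far: [37]
  queue [15, 39] -> pop 15, enqueue [11, 34], visited so far: [37, 15]
  queue [39, 11, 34] -> pop 39, enqueue [43], visited so far: [37, 15, 39]
  queue [11, 34, 43] -> pop 11, enqueue [1], visited so far: [37, 15, 39, 11]
  queue [34, 43, 1] -> pop 34, enqueue [36], visited so far: [37, 15, 39, 11, 34]
  queue [43, 1, 36] -> pop 43, enqueue [42], visited so far: [37, 15, 39, 11, 34, 43]
  queue [1, 36, 42] -> pop 1, enqueue [none], visited so far: [37, 15, 39, 11, 34, 43, 1]
  queue [36, 42] -> pop 36, enqueue [none], visited so far: [37, 15, 39, 11, 34, 43, 1, 36]
  queue [42] -> pop 42, enqueue [none], visited so far: [37, 15, 39, 11, 34, 43, 1, 36, 42]
Result: [37, 15, 39, 11, 34, 43, 1, 36, 42]


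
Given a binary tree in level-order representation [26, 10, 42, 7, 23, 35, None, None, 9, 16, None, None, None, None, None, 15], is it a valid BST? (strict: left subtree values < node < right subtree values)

Level-order array: [26, 10, 42, 7, 23, 35, None, None, 9, 16, None, None, None, None, None, 15]
Validate using subtree bounds (lo, hi): at each node, require lo < value < hi,
then recurse left with hi=value and right with lo=value.
Preorder trace (stopping at first violation):
  at node 26 with bounds (-inf, +inf): OK
  at node 10 with bounds (-inf, 26): OK
  at node 7 with bounds (-inf, 10): OK
  at node 9 with bounds (7, 10): OK
  at node 23 with bounds (10, 26): OK
  at node 16 with bounds (10, 23): OK
  at node 15 with bounds (10, 16): OK
  at node 42 with bounds (26, +inf): OK
  at node 35 with bounds (26, 42): OK
No violation found at any node.
Result: Valid BST


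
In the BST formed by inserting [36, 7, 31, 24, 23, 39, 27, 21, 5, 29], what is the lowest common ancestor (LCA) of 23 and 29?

Tree insertion order: [36, 7, 31, 24, 23, 39, 27, 21, 5, 29]
Tree (level-order array): [36, 7, 39, 5, 31, None, None, None, None, 24, None, 23, 27, 21, None, None, 29]
In a BST, the LCA of p=23, q=29 is the first node v on the
root-to-leaf path with p <= v <= q (go left if both < v, right if both > v).
Walk from root:
  at 36: both 23 and 29 < 36, go left
  at 7: both 23 and 29 > 7, go right
  at 31: both 23 and 29 < 31, go left
  at 24: 23 <= 24 <= 29, this is the LCA
LCA = 24


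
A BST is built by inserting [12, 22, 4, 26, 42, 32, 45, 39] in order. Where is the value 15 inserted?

Starting tree (level order): [12, 4, 22, None, None, None, 26, None, 42, 32, 45, None, 39]
Insertion path: 12 -> 22
Result: insert 15 as left child of 22
Final tree (level order): [12, 4, 22, None, None, 15, 26, None, None, None, 42, 32, 45, None, 39]


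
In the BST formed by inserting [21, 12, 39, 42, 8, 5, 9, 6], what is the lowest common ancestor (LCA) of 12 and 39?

Tree insertion order: [21, 12, 39, 42, 8, 5, 9, 6]
Tree (level-order array): [21, 12, 39, 8, None, None, 42, 5, 9, None, None, None, 6]
In a BST, the LCA of p=12, q=39 is the first node v on the
root-to-leaf path with p <= v <= q (go left if both < v, right if both > v).
Walk from root:
  at 21: 12 <= 21 <= 39, this is the LCA
LCA = 21


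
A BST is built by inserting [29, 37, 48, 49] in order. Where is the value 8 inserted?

Starting tree (level order): [29, None, 37, None, 48, None, 49]
Insertion path: 29
Result: insert 8 as left child of 29
Final tree (level order): [29, 8, 37, None, None, None, 48, None, 49]


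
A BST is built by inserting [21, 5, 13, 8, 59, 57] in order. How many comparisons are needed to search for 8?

Search path for 8: 21 -> 5 -> 13 -> 8
Found: True
Comparisons: 4


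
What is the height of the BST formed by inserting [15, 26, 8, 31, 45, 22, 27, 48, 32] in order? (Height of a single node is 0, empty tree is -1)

Insertion order: [15, 26, 8, 31, 45, 22, 27, 48, 32]
Tree (level-order array): [15, 8, 26, None, None, 22, 31, None, None, 27, 45, None, None, 32, 48]
Compute height bottom-up (empty subtree = -1):
  height(8) = 1 + max(-1, -1) = 0
  height(22) = 1 + max(-1, -1) = 0
  height(27) = 1 + max(-1, -1) = 0
  height(32) = 1 + max(-1, -1) = 0
  height(48) = 1 + max(-1, -1) = 0
  height(45) = 1 + max(0, 0) = 1
  height(31) = 1 + max(0, 1) = 2
  height(26) = 1 + max(0, 2) = 3
  height(15) = 1 + max(0, 3) = 4
Height = 4


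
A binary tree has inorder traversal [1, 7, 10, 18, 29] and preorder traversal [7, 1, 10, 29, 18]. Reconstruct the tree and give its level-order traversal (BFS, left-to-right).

Inorder:  [1, 7, 10, 18, 29]
Preorder: [7, 1, 10, 29, 18]
Algorithm: preorder visits root first, so consume preorder in order;
for each root, split the current inorder slice at that value into
left-subtree inorder and right-subtree inorder, then recurse.
Recursive splits:
  root=7; inorder splits into left=[1], right=[10, 18, 29]
  root=1; inorder splits into left=[], right=[]
  root=10; inorder splits into left=[], right=[18, 29]
  root=29; inorder splits into left=[18], right=[]
  root=18; inorder splits into left=[], right=[]
Reconstructed level-order: [7, 1, 10, 29, 18]


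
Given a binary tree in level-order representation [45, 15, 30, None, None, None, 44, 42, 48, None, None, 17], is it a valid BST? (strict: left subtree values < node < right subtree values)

Level-order array: [45, 15, 30, None, None, None, 44, 42, 48, None, None, 17]
Validate using subtree bounds (lo, hi): at each node, require lo < value < hi,
then recurse left with hi=value and right with lo=value.
Preorder trace (stopping at first violation):
  at node 45 with bounds (-inf, +inf): OK
  at node 15 with bounds (-inf, 45): OK
  at node 30 with bounds (45, +inf): VIOLATION
Node 30 violates its bound: not (45 < 30 < +inf).
Result: Not a valid BST


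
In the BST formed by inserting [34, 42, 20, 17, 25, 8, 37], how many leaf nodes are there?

Tree built from: [34, 42, 20, 17, 25, 8, 37]
Tree (level-order array): [34, 20, 42, 17, 25, 37, None, 8]
Rule: A leaf has 0 children.
Per-node child counts:
  node 34: 2 child(ren)
  node 20: 2 child(ren)
  node 17: 1 child(ren)
  node 8: 0 child(ren)
  node 25: 0 child(ren)
  node 42: 1 child(ren)
  node 37: 0 child(ren)
Matching nodes: [8, 25, 37]
Count of leaf nodes: 3


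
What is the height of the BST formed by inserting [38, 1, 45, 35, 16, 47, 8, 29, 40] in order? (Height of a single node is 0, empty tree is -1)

Insertion order: [38, 1, 45, 35, 16, 47, 8, 29, 40]
Tree (level-order array): [38, 1, 45, None, 35, 40, 47, 16, None, None, None, None, None, 8, 29]
Compute height bottom-up (empty subtree = -1):
  height(8) = 1 + max(-1, -1) = 0
  height(29) = 1 + max(-1, -1) = 0
  height(16) = 1 + max(0, 0) = 1
  height(35) = 1 + max(1, -1) = 2
  height(1) = 1 + max(-1, 2) = 3
  height(40) = 1 + max(-1, -1) = 0
  height(47) = 1 + max(-1, -1) = 0
  height(45) = 1 + max(0, 0) = 1
  height(38) = 1 + max(3, 1) = 4
Height = 4


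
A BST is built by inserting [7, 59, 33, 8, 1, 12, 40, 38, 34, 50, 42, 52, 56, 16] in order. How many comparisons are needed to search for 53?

Search path for 53: 7 -> 59 -> 33 -> 40 -> 50 -> 52 -> 56
Found: False
Comparisons: 7


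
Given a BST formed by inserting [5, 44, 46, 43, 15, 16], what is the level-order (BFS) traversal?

Tree insertion order: [5, 44, 46, 43, 15, 16]
Tree (level-order array): [5, None, 44, 43, 46, 15, None, None, None, None, 16]
BFS from the root, enqueuing left then right child of each popped node:
  queue [5] -> pop 5, enqueue [44], visited so far: [5]
  queue [44] -> pop 44, enqueue [43, 46], visited so far: [5, 44]
  queue [43, 46] -> pop 43, enqueue [15], visited so far: [5, 44, 43]
  queue [46, 15] -> pop 46, enqueue [none], visited so far: [5, 44, 43, 46]
  queue [15] -> pop 15, enqueue [16], visited so far: [5, 44, 43, 46, 15]
  queue [16] -> pop 16, enqueue [none], visited so far: [5, 44, 43, 46, 15, 16]
Result: [5, 44, 43, 46, 15, 16]


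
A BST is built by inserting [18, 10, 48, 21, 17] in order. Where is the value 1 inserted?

Starting tree (level order): [18, 10, 48, None, 17, 21]
Insertion path: 18 -> 10
Result: insert 1 as left child of 10
Final tree (level order): [18, 10, 48, 1, 17, 21]


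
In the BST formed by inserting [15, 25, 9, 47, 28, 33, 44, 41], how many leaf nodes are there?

Tree built from: [15, 25, 9, 47, 28, 33, 44, 41]
Tree (level-order array): [15, 9, 25, None, None, None, 47, 28, None, None, 33, None, 44, 41]
Rule: A leaf has 0 children.
Per-node child counts:
  node 15: 2 child(ren)
  node 9: 0 child(ren)
  node 25: 1 child(ren)
  node 47: 1 child(ren)
  node 28: 1 child(ren)
  node 33: 1 child(ren)
  node 44: 1 child(ren)
  node 41: 0 child(ren)
Matching nodes: [9, 41]
Count of leaf nodes: 2


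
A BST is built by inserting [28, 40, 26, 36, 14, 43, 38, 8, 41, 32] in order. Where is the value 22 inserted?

Starting tree (level order): [28, 26, 40, 14, None, 36, 43, 8, None, 32, 38, 41]
Insertion path: 28 -> 26 -> 14
Result: insert 22 as right child of 14
Final tree (level order): [28, 26, 40, 14, None, 36, 43, 8, 22, 32, 38, 41]


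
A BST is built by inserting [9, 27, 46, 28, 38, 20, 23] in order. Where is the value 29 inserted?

Starting tree (level order): [9, None, 27, 20, 46, None, 23, 28, None, None, None, None, 38]
Insertion path: 9 -> 27 -> 46 -> 28 -> 38
Result: insert 29 as left child of 38
Final tree (level order): [9, None, 27, 20, 46, None, 23, 28, None, None, None, None, 38, 29]


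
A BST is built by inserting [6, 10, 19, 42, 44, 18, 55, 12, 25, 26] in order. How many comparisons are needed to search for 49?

Search path for 49: 6 -> 10 -> 19 -> 42 -> 44 -> 55
Found: False
Comparisons: 6


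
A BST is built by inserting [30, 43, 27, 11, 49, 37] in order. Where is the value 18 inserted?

Starting tree (level order): [30, 27, 43, 11, None, 37, 49]
Insertion path: 30 -> 27 -> 11
Result: insert 18 as right child of 11
Final tree (level order): [30, 27, 43, 11, None, 37, 49, None, 18]


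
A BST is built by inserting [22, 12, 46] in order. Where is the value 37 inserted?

Starting tree (level order): [22, 12, 46]
Insertion path: 22 -> 46
Result: insert 37 as left child of 46
Final tree (level order): [22, 12, 46, None, None, 37]


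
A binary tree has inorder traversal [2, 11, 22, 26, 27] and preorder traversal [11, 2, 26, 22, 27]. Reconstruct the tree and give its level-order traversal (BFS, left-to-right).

Inorder:  [2, 11, 22, 26, 27]
Preorder: [11, 2, 26, 22, 27]
Algorithm: preorder visits root first, so consume preorder in order;
for each root, split the current inorder slice at that value into
left-subtree inorder and right-subtree inorder, then recurse.
Recursive splits:
  root=11; inorder splits into left=[2], right=[22, 26, 27]
  root=2; inorder splits into left=[], right=[]
  root=26; inorder splits into left=[22], right=[27]
  root=22; inorder splits into left=[], right=[]
  root=27; inorder splits into left=[], right=[]
Reconstructed level-order: [11, 2, 26, 22, 27]


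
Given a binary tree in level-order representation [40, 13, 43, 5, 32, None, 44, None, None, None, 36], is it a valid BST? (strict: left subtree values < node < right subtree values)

Level-order array: [40, 13, 43, 5, 32, None, 44, None, None, None, 36]
Validate using subtree bounds (lo, hi): at each node, require lo < value < hi,
then recurse left with hi=value and right with lo=value.
Preorder trace (stopping at first violation):
  at node 40 with bounds (-inf, +inf): OK
  at node 13 with bounds (-inf, 40): OK
  at node 5 with bounds (-inf, 13): OK
  at node 32 with bounds (13, 40): OK
  at node 36 with bounds (32, 40): OK
  at node 43 with bounds (40, +inf): OK
  at node 44 with bounds (43, +inf): OK
No violation found at any node.
Result: Valid BST


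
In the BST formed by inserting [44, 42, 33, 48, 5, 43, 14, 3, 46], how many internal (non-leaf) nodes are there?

Tree built from: [44, 42, 33, 48, 5, 43, 14, 3, 46]
Tree (level-order array): [44, 42, 48, 33, 43, 46, None, 5, None, None, None, None, None, 3, 14]
Rule: An internal node has at least one child.
Per-node child counts:
  node 44: 2 child(ren)
  node 42: 2 child(ren)
  node 33: 1 child(ren)
  node 5: 2 child(ren)
  node 3: 0 child(ren)
  node 14: 0 child(ren)
  node 43: 0 child(ren)
  node 48: 1 child(ren)
  node 46: 0 child(ren)
Matching nodes: [44, 42, 33, 5, 48]
Count of internal (non-leaf) nodes: 5


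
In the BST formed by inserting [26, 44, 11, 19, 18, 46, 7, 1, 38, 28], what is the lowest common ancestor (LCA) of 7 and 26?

Tree insertion order: [26, 44, 11, 19, 18, 46, 7, 1, 38, 28]
Tree (level-order array): [26, 11, 44, 7, 19, 38, 46, 1, None, 18, None, 28]
In a BST, the LCA of p=7, q=26 is the first node v on the
root-to-leaf path with p <= v <= q (go left if both < v, right if both > v).
Walk from root:
  at 26: 7 <= 26 <= 26, this is the LCA
LCA = 26


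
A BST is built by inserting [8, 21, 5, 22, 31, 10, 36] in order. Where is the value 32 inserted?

Starting tree (level order): [8, 5, 21, None, None, 10, 22, None, None, None, 31, None, 36]
Insertion path: 8 -> 21 -> 22 -> 31 -> 36
Result: insert 32 as left child of 36
Final tree (level order): [8, 5, 21, None, None, 10, 22, None, None, None, 31, None, 36, 32]


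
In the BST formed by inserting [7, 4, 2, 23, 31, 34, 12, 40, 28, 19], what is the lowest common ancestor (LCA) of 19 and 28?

Tree insertion order: [7, 4, 2, 23, 31, 34, 12, 40, 28, 19]
Tree (level-order array): [7, 4, 23, 2, None, 12, 31, None, None, None, 19, 28, 34, None, None, None, None, None, 40]
In a BST, the LCA of p=19, q=28 is the first node v on the
root-to-leaf path with p <= v <= q (go left if both < v, right if both > v).
Walk from root:
  at 7: both 19 and 28 > 7, go right
  at 23: 19 <= 23 <= 28, this is the LCA
LCA = 23


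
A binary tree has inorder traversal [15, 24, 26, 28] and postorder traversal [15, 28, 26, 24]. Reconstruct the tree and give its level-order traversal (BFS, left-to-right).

Inorder:   [15, 24, 26, 28]
Postorder: [15, 28, 26, 24]
Algorithm: postorder visits root last, so walk postorder right-to-left;
each value is the root of the current inorder slice — split it at that
value, recurse on the right subtree first, then the left.
Recursive splits:
  root=24; inorder splits into left=[15], right=[26, 28]
  root=26; inorder splits into left=[], right=[28]
  root=28; inorder splits into left=[], right=[]
  root=15; inorder splits into left=[], right=[]
Reconstructed level-order: [24, 15, 26, 28]


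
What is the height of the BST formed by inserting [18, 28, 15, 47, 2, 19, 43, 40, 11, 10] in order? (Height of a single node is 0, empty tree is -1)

Insertion order: [18, 28, 15, 47, 2, 19, 43, 40, 11, 10]
Tree (level-order array): [18, 15, 28, 2, None, 19, 47, None, 11, None, None, 43, None, 10, None, 40]
Compute height bottom-up (empty subtree = -1):
  height(10) = 1 + max(-1, -1) = 0
  height(11) = 1 + max(0, -1) = 1
  height(2) = 1 + max(-1, 1) = 2
  height(15) = 1 + max(2, -1) = 3
  height(19) = 1 + max(-1, -1) = 0
  height(40) = 1 + max(-1, -1) = 0
  height(43) = 1 + max(0, -1) = 1
  height(47) = 1 + max(1, -1) = 2
  height(28) = 1 + max(0, 2) = 3
  height(18) = 1 + max(3, 3) = 4
Height = 4


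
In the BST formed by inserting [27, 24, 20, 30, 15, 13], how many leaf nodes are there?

Tree built from: [27, 24, 20, 30, 15, 13]
Tree (level-order array): [27, 24, 30, 20, None, None, None, 15, None, 13]
Rule: A leaf has 0 children.
Per-node child counts:
  node 27: 2 child(ren)
  node 24: 1 child(ren)
  node 20: 1 child(ren)
  node 15: 1 child(ren)
  node 13: 0 child(ren)
  node 30: 0 child(ren)
Matching nodes: [13, 30]
Count of leaf nodes: 2


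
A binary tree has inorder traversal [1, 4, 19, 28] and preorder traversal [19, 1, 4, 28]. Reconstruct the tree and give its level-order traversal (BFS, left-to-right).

Inorder:  [1, 4, 19, 28]
Preorder: [19, 1, 4, 28]
Algorithm: preorder visits root first, so consume preorder in order;
for each root, split the current inorder slice at that value into
left-subtree inorder and right-subtree inorder, then recurse.
Recursive splits:
  root=19; inorder splits into left=[1, 4], right=[28]
  root=1; inorder splits into left=[], right=[4]
  root=4; inorder splits into left=[], right=[]
  root=28; inorder splits into left=[], right=[]
Reconstructed level-order: [19, 1, 28, 4]


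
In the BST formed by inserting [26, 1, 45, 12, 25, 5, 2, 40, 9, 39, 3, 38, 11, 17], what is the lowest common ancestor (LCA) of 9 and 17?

Tree insertion order: [26, 1, 45, 12, 25, 5, 2, 40, 9, 39, 3, 38, 11, 17]
Tree (level-order array): [26, 1, 45, None, 12, 40, None, 5, 25, 39, None, 2, 9, 17, None, 38, None, None, 3, None, 11]
In a BST, the LCA of p=9, q=17 is the first node v on the
root-to-leaf path with p <= v <= q (go left if both < v, right if both > v).
Walk from root:
  at 26: both 9 and 17 < 26, go left
  at 1: both 9 and 17 > 1, go right
  at 12: 9 <= 12 <= 17, this is the LCA
LCA = 12


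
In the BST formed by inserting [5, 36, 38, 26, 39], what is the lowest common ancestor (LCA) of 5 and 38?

Tree insertion order: [5, 36, 38, 26, 39]
Tree (level-order array): [5, None, 36, 26, 38, None, None, None, 39]
In a BST, the LCA of p=5, q=38 is the first node v on the
root-to-leaf path with p <= v <= q (go left if both < v, right if both > v).
Walk from root:
  at 5: 5 <= 5 <= 38, this is the LCA
LCA = 5


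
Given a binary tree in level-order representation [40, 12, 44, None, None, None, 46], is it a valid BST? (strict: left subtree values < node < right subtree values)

Level-order array: [40, 12, 44, None, None, None, 46]
Validate using subtree bounds (lo, hi): at each node, require lo < value < hi,
then recurse left with hi=value and right with lo=value.
Preorder trace (stopping at first violation):
  at node 40 with bounds (-inf, +inf): OK
  at node 12 with bounds (-inf, 40): OK
  at node 44 with bounds (40, +inf): OK
  at node 46 with bounds (44, +inf): OK
No violation found at any node.
Result: Valid BST


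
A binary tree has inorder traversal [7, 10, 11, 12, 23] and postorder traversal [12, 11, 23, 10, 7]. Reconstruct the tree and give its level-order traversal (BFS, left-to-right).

Inorder:   [7, 10, 11, 12, 23]
Postorder: [12, 11, 23, 10, 7]
Algorithm: postorder visits root last, so walk postorder right-to-left;
each value is the root of the current inorder slice — split it at that
value, recurse on the right subtree first, then the left.
Recursive splits:
  root=7; inorder splits into left=[], right=[10, 11, 12, 23]
  root=10; inorder splits into left=[], right=[11, 12, 23]
  root=23; inorder splits into left=[11, 12], right=[]
  root=11; inorder splits into left=[], right=[12]
  root=12; inorder splits into left=[], right=[]
Reconstructed level-order: [7, 10, 23, 11, 12]


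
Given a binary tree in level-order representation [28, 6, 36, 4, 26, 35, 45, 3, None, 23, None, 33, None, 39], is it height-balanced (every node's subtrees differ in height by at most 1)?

Tree (level-order array): [28, 6, 36, 4, 26, 35, 45, 3, None, 23, None, 33, None, 39]
Definition: a tree is height-balanced if, at every node, |h(left) - h(right)| <= 1 (empty subtree has height -1).
Bottom-up per-node check:
  node 3: h_left=-1, h_right=-1, diff=0 [OK], height=0
  node 4: h_left=0, h_right=-1, diff=1 [OK], height=1
  node 23: h_left=-1, h_right=-1, diff=0 [OK], height=0
  node 26: h_left=0, h_right=-1, diff=1 [OK], height=1
  node 6: h_left=1, h_right=1, diff=0 [OK], height=2
  node 33: h_left=-1, h_right=-1, diff=0 [OK], height=0
  node 35: h_left=0, h_right=-1, diff=1 [OK], height=1
  node 39: h_left=-1, h_right=-1, diff=0 [OK], height=0
  node 45: h_left=0, h_right=-1, diff=1 [OK], height=1
  node 36: h_left=1, h_right=1, diff=0 [OK], height=2
  node 28: h_left=2, h_right=2, diff=0 [OK], height=3
All nodes satisfy the balance condition.
Result: Balanced


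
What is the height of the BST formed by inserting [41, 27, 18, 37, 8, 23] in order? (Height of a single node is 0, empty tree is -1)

Insertion order: [41, 27, 18, 37, 8, 23]
Tree (level-order array): [41, 27, None, 18, 37, 8, 23]
Compute height bottom-up (empty subtree = -1):
  height(8) = 1 + max(-1, -1) = 0
  height(23) = 1 + max(-1, -1) = 0
  height(18) = 1 + max(0, 0) = 1
  height(37) = 1 + max(-1, -1) = 0
  height(27) = 1 + max(1, 0) = 2
  height(41) = 1 + max(2, -1) = 3
Height = 3


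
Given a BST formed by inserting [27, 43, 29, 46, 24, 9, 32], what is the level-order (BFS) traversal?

Tree insertion order: [27, 43, 29, 46, 24, 9, 32]
Tree (level-order array): [27, 24, 43, 9, None, 29, 46, None, None, None, 32]
BFS from the root, enqueuing left then right child of each popped node:
  queue [27] -> pop 27, enqueue [24, 43], visited so far: [27]
  queue [24, 43] -> pop 24, enqueue [9], visited so far: [27, 24]
  queue [43, 9] -> pop 43, enqueue [29, 46], visited so far: [27, 24, 43]
  queue [9, 29, 46] -> pop 9, enqueue [none], visited so far: [27, 24, 43, 9]
  queue [29, 46] -> pop 29, enqueue [32], visited so far: [27, 24, 43, 9, 29]
  queue [46, 32] -> pop 46, enqueue [none], visited so far: [27, 24, 43, 9, 29, 46]
  queue [32] -> pop 32, enqueue [none], visited so far: [27, 24, 43, 9, 29, 46, 32]
Result: [27, 24, 43, 9, 29, 46, 32]


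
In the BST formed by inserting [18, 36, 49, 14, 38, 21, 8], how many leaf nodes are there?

Tree built from: [18, 36, 49, 14, 38, 21, 8]
Tree (level-order array): [18, 14, 36, 8, None, 21, 49, None, None, None, None, 38]
Rule: A leaf has 0 children.
Per-node child counts:
  node 18: 2 child(ren)
  node 14: 1 child(ren)
  node 8: 0 child(ren)
  node 36: 2 child(ren)
  node 21: 0 child(ren)
  node 49: 1 child(ren)
  node 38: 0 child(ren)
Matching nodes: [8, 21, 38]
Count of leaf nodes: 3


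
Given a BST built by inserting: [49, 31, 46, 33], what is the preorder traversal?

Tree insertion order: [49, 31, 46, 33]
Tree (level-order array): [49, 31, None, None, 46, 33]
Preorder traversal: [49, 31, 46, 33]


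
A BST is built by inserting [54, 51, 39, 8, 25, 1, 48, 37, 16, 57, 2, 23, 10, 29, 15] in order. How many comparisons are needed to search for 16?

Search path for 16: 54 -> 51 -> 39 -> 8 -> 25 -> 16
Found: True
Comparisons: 6


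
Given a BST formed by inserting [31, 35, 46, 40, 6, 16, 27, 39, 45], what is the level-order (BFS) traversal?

Tree insertion order: [31, 35, 46, 40, 6, 16, 27, 39, 45]
Tree (level-order array): [31, 6, 35, None, 16, None, 46, None, 27, 40, None, None, None, 39, 45]
BFS from the root, enqueuing left then right child of each popped node:
  queue [31] -> pop 31, enqueue [6, 35], visited so far: [31]
  queue [6, 35] -> pop 6, enqueue [16], visited so far: [31, 6]
  queue [35, 16] -> pop 35, enqueue [46], visited so far: [31, 6, 35]
  queue [16, 46] -> pop 16, enqueue [27], visited so far: [31, 6, 35, 16]
  queue [46, 27] -> pop 46, enqueue [40], visited so far: [31, 6, 35, 16, 46]
  queue [27, 40] -> pop 27, enqueue [none], visited so far: [31, 6, 35, 16, 46, 27]
  queue [40] -> pop 40, enqueue [39, 45], visited so far: [31, 6, 35, 16, 46, 27, 40]
  queue [39, 45] -> pop 39, enqueue [none], visited so far: [31, 6, 35, 16, 46, 27, 40, 39]
  queue [45] -> pop 45, enqueue [none], visited so far: [31, 6, 35, 16, 46, 27, 40, 39, 45]
Result: [31, 6, 35, 16, 46, 27, 40, 39, 45]


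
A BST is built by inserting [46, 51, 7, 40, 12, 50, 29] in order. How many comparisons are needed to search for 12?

Search path for 12: 46 -> 7 -> 40 -> 12
Found: True
Comparisons: 4


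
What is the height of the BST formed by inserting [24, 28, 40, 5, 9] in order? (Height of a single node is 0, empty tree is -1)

Insertion order: [24, 28, 40, 5, 9]
Tree (level-order array): [24, 5, 28, None, 9, None, 40]
Compute height bottom-up (empty subtree = -1):
  height(9) = 1 + max(-1, -1) = 0
  height(5) = 1 + max(-1, 0) = 1
  height(40) = 1 + max(-1, -1) = 0
  height(28) = 1 + max(-1, 0) = 1
  height(24) = 1 + max(1, 1) = 2
Height = 2


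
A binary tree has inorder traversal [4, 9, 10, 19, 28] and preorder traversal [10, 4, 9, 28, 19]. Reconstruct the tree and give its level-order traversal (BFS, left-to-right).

Inorder:  [4, 9, 10, 19, 28]
Preorder: [10, 4, 9, 28, 19]
Algorithm: preorder visits root first, so consume preorder in order;
for each root, split the current inorder slice at that value into
left-subtree inorder and right-subtree inorder, then recurse.
Recursive splits:
  root=10; inorder splits into left=[4, 9], right=[19, 28]
  root=4; inorder splits into left=[], right=[9]
  root=9; inorder splits into left=[], right=[]
  root=28; inorder splits into left=[19], right=[]
  root=19; inorder splits into left=[], right=[]
Reconstructed level-order: [10, 4, 28, 9, 19]


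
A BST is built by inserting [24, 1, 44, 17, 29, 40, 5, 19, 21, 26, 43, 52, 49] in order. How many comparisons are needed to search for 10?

Search path for 10: 24 -> 1 -> 17 -> 5
Found: False
Comparisons: 4


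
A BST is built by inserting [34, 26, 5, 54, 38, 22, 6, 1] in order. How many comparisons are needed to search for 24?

Search path for 24: 34 -> 26 -> 5 -> 22
Found: False
Comparisons: 4


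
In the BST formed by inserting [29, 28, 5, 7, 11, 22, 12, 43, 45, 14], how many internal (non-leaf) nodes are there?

Tree built from: [29, 28, 5, 7, 11, 22, 12, 43, 45, 14]
Tree (level-order array): [29, 28, 43, 5, None, None, 45, None, 7, None, None, None, 11, None, 22, 12, None, None, 14]
Rule: An internal node has at least one child.
Per-node child counts:
  node 29: 2 child(ren)
  node 28: 1 child(ren)
  node 5: 1 child(ren)
  node 7: 1 child(ren)
  node 11: 1 child(ren)
  node 22: 1 child(ren)
  node 12: 1 child(ren)
  node 14: 0 child(ren)
  node 43: 1 child(ren)
  node 45: 0 child(ren)
Matching nodes: [29, 28, 5, 7, 11, 22, 12, 43]
Count of internal (non-leaf) nodes: 8


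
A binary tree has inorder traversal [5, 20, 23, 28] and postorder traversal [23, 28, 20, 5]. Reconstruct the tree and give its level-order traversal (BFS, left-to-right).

Inorder:   [5, 20, 23, 28]
Postorder: [23, 28, 20, 5]
Algorithm: postorder visits root last, so walk postorder right-to-left;
each value is the root of the current inorder slice — split it at that
value, recurse on the right subtree first, then the left.
Recursive splits:
  root=5; inorder splits into left=[], right=[20, 23, 28]
  root=20; inorder splits into left=[], right=[23, 28]
  root=28; inorder splits into left=[23], right=[]
  root=23; inorder splits into left=[], right=[]
Reconstructed level-order: [5, 20, 28, 23]


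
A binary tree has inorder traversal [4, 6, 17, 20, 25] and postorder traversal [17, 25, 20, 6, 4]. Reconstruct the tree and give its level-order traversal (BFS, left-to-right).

Inorder:   [4, 6, 17, 20, 25]
Postorder: [17, 25, 20, 6, 4]
Algorithm: postorder visits root last, so walk postorder right-to-left;
each value is the root of the current inorder slice — split it at that
value, recurse on the right subtree first, then the left.
Recursive splits:
  root=4; inorder splits into left=[], right=[6, 17, 20, 25]
  root=6; inorder splits into left=[], right=[17, 20, 25]
  root=20; inorder splits into left=[17], right=[25]
  root=25; inorder splits into left=[], right=[]
  root=17; inorder splits into left=[], right=[]
Reconstructed level-order: [4, 6, 20, 17, 25]


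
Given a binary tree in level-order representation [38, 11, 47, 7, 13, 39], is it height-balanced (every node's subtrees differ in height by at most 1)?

Tree (level-order array): [38, 11, 47, 7, 13, 39]
Definition: a tree is height-balanced if, at every node, |h(left) - h(right)| <= 1 (empty subtree has height -1).
Bottom-up per-node check:
  node 7: h_left=-1, h_right=-1, diff=0 [OK], height=0
  node 13: h_left=-1, h_right=-1, diff=0 [OK], height=0
  node 11: h_left=0, h_right=0, diff=0 [OK], height=1
  node 39: h_left=-1, h_right=-1, diff=0 [OK], height=0
  node 47: h_left=0, h_right=-1, diff=1 [OK], height=1
  node 38: h_left=1, h_right=1, diff=0 [OK], height=2
All nodes satisfy the balance condition.
Result: Balanced


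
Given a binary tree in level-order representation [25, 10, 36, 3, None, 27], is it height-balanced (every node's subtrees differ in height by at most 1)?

Tree (level-order array): [25, 10, 36, 3, None, 27]
Definition: a tree is height-balanced if, at every node, |h(left) - h(right)| <= 1 (empty subtree has height -1).
Bottom-up per-node check:
  node 3: h_left=-1, h_right=-1, diff=0 [OK], height=0
  node 10: h_left=0, h_right=-1, diff=1 [OK], height=1
  node 27: h_left=-1, h_right=-1, diff=0 [OK], height=0
  node 36: h_left=0, h_right=-1, diff=1 [OK], height=1
  node 25: h_left=1, h_right=1, diff=0 [OK], height=2
All nodes satisfy the balance condition.
Result: Balanced


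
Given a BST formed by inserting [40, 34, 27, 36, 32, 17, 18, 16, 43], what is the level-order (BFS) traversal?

Tree insertion order: [40, 34, 27, 36, 32, 17, 18, 16, 43]
Tree (level-order array): [40, 34, 43, 27, 36, None, None, 17, 32, None, None, 16, 18]
BFS from the root, enqueuing left then right child of each popped node:
  queue [40] -> pop 40, enqueue [34, 43], visited so far: [40]
  queue [34, 43] -> pop 34, enqueue [27, 36], visited so far: [40, 34]
  queue [43, 27, 36] -> pop 43, enqueue [none], visited so far: [40, 34, 43]
  queue [27, 36] -> pop 27, enqueue [17, 32], visited so far: [40, 34, 43, 27]
  queue [36, 17, 32] -> pop 36, enqueue [none], visited so far: [40, 34, 43, 27, 36]
  queue [17, 32] -> pop 17, enqueue [16, 18], visited so far: [40, 34, 43, 27, 36, 17]
  queue [32, 16, 18] -> pop 32, enqueue [none], visited so far: [40, 34, 43, 27, 36, 17, 32]
  queue [16, 18] -> pop 16, enqueue [none], visited so far: [40, 34, 43, 27, 36, 17, 32, 16]
  queue [18] -> pop 18, enqueue [none], visited so far: [40, 34, 43, 27, 36, 17, 32, 16, 18]
Result: [40, 34, 43, 27, 36, 17, 32, 16, 18]


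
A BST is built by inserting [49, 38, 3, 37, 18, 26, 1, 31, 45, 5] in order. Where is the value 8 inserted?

Starting tree (level order): [49, 38, None, 3, 45, 1, 37, None, None, None, None, 18, None, 5, 26, None, None, None, 31]
Insertion path: 49 -> 38 -> 3 -> 37 -> 18 -> 5
Result: insert 8 as right child of 5
Final tree (level order): [49, 38, None, 3, 45, 1, 37, None, None, None, None, 18, None, 5, 26, None, 8, None, 31]


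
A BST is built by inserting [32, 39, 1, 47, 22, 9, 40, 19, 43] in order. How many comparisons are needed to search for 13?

Search path for 13: 32 -> 1 -> 22 -> 9 -> 19
Found: False
Comparisons: 5


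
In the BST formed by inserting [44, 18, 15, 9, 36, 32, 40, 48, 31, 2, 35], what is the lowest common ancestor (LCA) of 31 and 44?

Tree insertion order: [44, 18, 15, 9, 36, 32, 40, 48, 31, 2, 35]
Tree (level-order array): [44, 18, 48, 15, 36, None, None, 9, None, 32, 40, 2, None, 31, 35]
In a BST, the LCA of p=31, q=44 is the first node v on the
root-to-leaf path with p <= v <= q (go left if both < v, right if both > v).
Walk from root:
  at 44: 31 <= 44 <= 44, this is the LCA
LCA = 44


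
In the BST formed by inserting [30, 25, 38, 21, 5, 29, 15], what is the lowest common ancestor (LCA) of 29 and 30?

Tree insertion order: [30, 25, 38, 21, 5, 29, 15]
Tree (level-order array): [30, 25, 38, 21, 29, None, None, 5, None, None, None, None, 15]
In a BST, the LCA of p=29, q=30 is the first node v on the
root-to-leaf path with p <= v <= q (go left if both < v, right if both > v).
Walk from root:
  at 30: 29 <= 30 <= 30, this is the LCA
LCA = 30


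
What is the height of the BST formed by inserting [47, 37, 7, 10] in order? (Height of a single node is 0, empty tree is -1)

Insertion order: [47, 37, 7, 10]
Tree (level-order array): [47, 37, None, 7, None, None, 10]
Compute height bottom-up (empty subtree = -1):
  height(10) = 1 + max(-1, -1) = 0
  height(7) = 1 + max(-1, 0) = 1
  height(37) = 1 + max(1, -1) = 2
  height(47) = 1 + max(2, -1) = 3
Height = 3


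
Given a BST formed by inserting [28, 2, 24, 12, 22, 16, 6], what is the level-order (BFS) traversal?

Tree insertion order: [28, 2, 24, 12, 22, 16, 6]
Tree (level-order array): [28, 2, None, None, 24, 12, None, 6, 22, None, None, 16]
BFS from the root, enqueuing left then right child of each popped node:
  queue [28] -> pop 28, enqueue [2], visited so far: [28]
  queue [2] -> pop 2, enqueue [24], visited so far: [28, 2]
  queue [24] -> pop 24, enqueue [12], visited so far: [28, 2, 24]
  queue [12] -> pop 12, enqueue [6, 22], visited so far: [28, 2, 24, 12]
  queue [6, 22] -> pop 6, enqueue [none], visited so far: [28, 2, 24, 12, 6]
  queue [22] -> pop 22, enqueue [16], visited so far: [28, 2, 24, 12, 6, 22]
  queue [16] -> pop 16, enqueue [none], visited so far: [28, 2, 24, 12, 6, 22, 16]
Result: [28, 2, 24, 12, 6, 22, 16]


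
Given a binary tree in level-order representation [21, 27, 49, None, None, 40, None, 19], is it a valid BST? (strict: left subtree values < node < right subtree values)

Level-order array: [21, 27, 49, None, None, 40, None, 19]
Validate using subtree bounds (lo, hi): at each node, require lo < value < hi,
then recurse left with hi=value and right with lo=value.
Preorder trace (stopping at first violation):
  at node 21 with bounds (-inf, +inf): OK
  at node 27 with bounds (-inf, 21): VIOLATION
Node 27 violates its bound: not (-inf < 27 < 21).
Result: Not a valid BST


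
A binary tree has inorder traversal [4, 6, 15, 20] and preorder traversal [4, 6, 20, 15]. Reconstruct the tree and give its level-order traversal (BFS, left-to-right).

Inorder:  [4, 6, 15, 20]
Preorder: [4, 6, 20, 15]
Algorithm: preorder visits root first, so consume preorder in order;
for each root, split the current inorder slice at that value into
left-subtree inorder and right-subtree inorder, then recurse.
Recursive splits:
  root=4; inorder splits into left=[], right=[6, 15, 20]
  root=6; inorder splits into left=[], right=[15, 20]
  root=20; inorder splits into left=[15], right=[]
  root=15; inorder splits into left=[], right=[]
Reconstructed level-order: [4, 6, 20, 15]


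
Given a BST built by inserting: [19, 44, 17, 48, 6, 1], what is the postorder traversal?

Tree insertion order: [19, 44, 17, 48, 6, 1]
Tree (level-order array): [19, 17, 44, 6, None, None, 48, 1]
Postorder traversal: [1, 6, 17, 48, 44, 19]


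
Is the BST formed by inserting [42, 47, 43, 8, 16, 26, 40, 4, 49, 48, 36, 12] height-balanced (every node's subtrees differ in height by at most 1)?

Tree (level-order array): [42, 8, 47, 4, 16, 43, 49, None, None, 12, 26, None, None, 48, None, None, None, None, 40, None, None, 36]
Definition: a tree is height-balanced if, at every node, |h(left) - h(right)| <= 1 (empty subtree has height -1).
Bottom-up per-node check:
  node 4: h_left=-1, h_right=-1, diff=0 [OK], height=0
  node 12: h_left=-1, h_right=-1, diff=0 [OK], height=0
  node 36: h_left=-1, h_right=-1, diff=0 [OK], height=0
  node 40: h_left=0, h_right=-1, diff=1 [OK], height=1
  node 26: h_left=-1, h_right=1, diff=2 [FAIL (|-1-1|=2 > 1)], height=2
  node 16: h_left=0, h_right=2, diff=2 [FAIL (|0-2|=2 > 1)], height=3
  node 8: h_left=0, h_right=3, diff=3 [FAIL (|0-3|=3 > 1)], height=4
  node 43: h_left=-1, h_right=-1, diff=0 [OK], height=0
  node 48: h_left=-1, h_right=-1, diff=0 [OK], height=0
  node 49: h_left=0, h_right=-1, diff=1 [OK], height=1
  node 47: h_left=0, h_right=1, diff=1 [OK], height=2
  node 42: h_left=4, h_right=2, diff=2 [FAIL (|4-2|=2 > 1)], height=5
Node 26 violates the condition: |-1 - 1| = 2 > 1.
Result: Not balanced


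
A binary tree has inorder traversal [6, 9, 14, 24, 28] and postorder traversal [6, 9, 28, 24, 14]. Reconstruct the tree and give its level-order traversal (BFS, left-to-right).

Inorder:   [6, 9, 14, 24, 28]
Postorder: [6, 9, 28, 24, 14]
Algorithm: postorder visits root last, so walk postorder right-to-left;
each value is the root of the current inorder slice — split it at that
value, recurse on the right subtree first, then the left.
Recursive splits:
  root=14; inorder splits into left=[6, 9], right=[24, 28]
  root=24; inorder splits into left=[], right=[28]
  root=28; inorder splits into left=[], right=[]
  root=9; inorder splits into left=[6], right=[]
  root=6; inorder splits into left=[], right=[]
Reconstructed level-order: [14, 9, 24, 6, 28]


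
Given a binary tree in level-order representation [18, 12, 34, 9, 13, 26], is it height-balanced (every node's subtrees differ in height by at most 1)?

Tree (level-order array): [18, 12, 34, 9, 13, 26]
Definition: a tree is height-balanced if, at every node, |h(left) - h(right)| <= 1 (empty subtree has height -1).
Bottom-up per-node check:
  node 9: h_left=-1, h_right=-1, diff=0 [OK], height=0
  node 13: h_left=-1, h_right=-1, diff=0 [OK], height=0
  node 12: h_left=0, h_right=0, diff=0 [OK], height=1
  node 26: h_left=-1, h_right=-1, diff=0 [OK], height=0
  node 34: h_left=0, h_right=-1, diff=1 [OK], height=1
  node 18: h_left=1, h_right=1, diff=0 [OK], height=2
All nodes satisfy the balance condition.
Result: Balanced


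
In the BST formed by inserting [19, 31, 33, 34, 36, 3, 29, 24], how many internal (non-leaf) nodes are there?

Tree built from: [19, 31, 33, 34, 36, 3, 29, 24]
Tree (level-order array): [19, 3, 31, None, None, 29, 33, 24, None, None, 34, None, None, None, 36]
Rule: An internal node has at least one child.
Per-node child counts:
  node 19: 2 child(ren)
  node 3: 0 child(ren)
  node 31: 2 child(ren)
  node 29: 1 child(ren)
  node 24: 0 child(ren)
  node 33: 1 child(ren)
  node 34: 1 child(ren)
  node 36: 0 child(ren)
Matching nodes: [19, 31, 29, 33, 34]
Count of internal (non-leaf) nodes: 5


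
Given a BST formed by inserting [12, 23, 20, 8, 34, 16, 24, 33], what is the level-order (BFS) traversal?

Tree insertion order: [12, 23, 20, 8, 34, 16, 24, 33]
Tree (level-order array): [12, 8, 23, None, None, 20, 34, 16, None, 24, None, None, None, None, 33]
BFS from the root, enqueuing left then right child of each popped node:
  queue [12] -> pop 12, enqueue [8, 23], visited so far: [12]
  queue [8, 23] -> pop 8, enqueue [none], visited so far: [12, 8]
  queue [23] -> pop 23, enqueue [20, 34], visited so far: [12, 8, 23]
  queue [20, 34] -> pop 20, enqueue [16], visited so far: [12, 8, 23, 20]
  queue [34, 16] -> pop 34, enqueue [24], visited so far: [12, 8, 23, 20, 34]
  queue [16, 24] -> pop 16, enqueue [none], visited so far: [12, 8, 23, 20, 34, 16]
  queue [24] -> pop 24, enqueue [33], visited so far: [12, 8, 23, 20, 34, 16, 24]
  queue [33] -> pop 33, enqueue [none], visited so far: [12, 8, 23, 20, 34, 16, 24, 33]
Result: [12, 8, 23, 20, 34, 16, 24, 33]


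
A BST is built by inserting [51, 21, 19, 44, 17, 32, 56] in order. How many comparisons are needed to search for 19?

Search path for 19: 51 -> 21 -> 19
Found: True
Comparisons: 3


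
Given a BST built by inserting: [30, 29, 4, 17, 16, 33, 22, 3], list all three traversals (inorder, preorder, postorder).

Tree insertion order: [30, 29, 4, 17, 16, 33, 22, 3]
Tree (level-order array): [30, 29, 33, 4, None, None, None, 3, 17, None, None, 16, 22]
Inorder (L, root, R): [3, 4, 16, 17, 22, 29, 30, 33]
Preorder (root, L, R): [30, 29, 4, 3, 17, 16, 22, 33]
Postorder (L, R, root): [3, 16, 22, 17, 4, 29, 33, 30]


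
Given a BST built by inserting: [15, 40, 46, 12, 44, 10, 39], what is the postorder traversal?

Tree insertion order: [15, 40, 46, 12, 44, 10, 39]
Tree (level-order array): [15, 12, 40, 10, None, 39, 46, None, None, None, None, 44]
Postorder traversal: [10, 12, 39, 44, 46, 40, 15]


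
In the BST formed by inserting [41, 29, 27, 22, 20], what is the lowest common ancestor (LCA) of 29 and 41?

Tree insertion order: [41, 29, 27, 22, 20]
Tree (level-order array): [41, 29, None, 27, None, 22, None, 20]
In a BST, the LCA of p=29, q=41 is the first node v on the
root-to-leaf path with p <= v <= q (go left if both < v, right if both > v).
Walk from root:
  at 41: 29 <= 41 <= 41, this is the LCA
LCA = 41


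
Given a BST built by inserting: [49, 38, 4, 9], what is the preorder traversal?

Tree insertion order: [49, 38, 4, 9]
Tree (level-order array): [49, 38, None, 4, None, None, 9]
Preorder traversal: [49, 38, 4, 9]
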